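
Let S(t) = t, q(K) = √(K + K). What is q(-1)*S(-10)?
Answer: -10*I*√2 ≈ -14.142*I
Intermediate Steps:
q(K) = √2*√K (q(K) = √(2*K) = √2*√K)
q(-1)*S(-10) = (√2*√(-1))*(-10) = (√2*I)*(-10) = (I*√2)*(-10) = -10*I*√2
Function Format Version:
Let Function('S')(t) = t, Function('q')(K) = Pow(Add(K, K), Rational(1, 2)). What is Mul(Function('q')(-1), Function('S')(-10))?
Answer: Mul(-10, I, Pow(2, Rational(1, 2))) ≈ Mul(-14.142, I)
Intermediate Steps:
Function('q')(K) = Mul(Pow(2, Rational(1, 2)), Pow(K, Rational(1, 2))) (Function('q')(K) = Pow(Mul(2, K), Rational(1, 2)) = Mul(Pow(2, Rational(1, 2)), Pow(K, Rational(1, 2))))
Mul(Function('q')(-1), Function('S')(-10)) = Mul(Mul(Pow(2, Rational(1, 2)), Pow(-1, Rational(1, 2))), -10) = Mul(Mul(Pow(2, Rational(1, 2)), I), -10) = Mul(Mul(I, Pow(2, Rational(1, 2))), -10) = Mul(-10, I, Pow(2, Rational(1, 2)))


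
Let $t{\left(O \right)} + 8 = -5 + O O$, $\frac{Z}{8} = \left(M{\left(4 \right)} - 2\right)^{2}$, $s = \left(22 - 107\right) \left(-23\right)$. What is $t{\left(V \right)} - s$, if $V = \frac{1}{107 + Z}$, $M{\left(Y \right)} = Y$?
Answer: $- \frac{38023727}{19321} \approx -1968.0$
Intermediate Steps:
$s = 1955$ ($s = \left(-85\right) \left(-23\right) = 1955$)
$Z = 32$ ($Z = 8 \left(4 - 2\right)^{2} = 8 \cdot 2^{2} = 8 \cdot 4 = 32$)
$V = \frac{1}{139}$ ($V = \frac{1}{107 + 32} = \frac{1}{139} \approx 0.0071942$)
$t{\left(O \right)} = -13 + O^{2}$ ($t{\left(O \right)} = -8 + \left(-5 + O O\right) = -8 + \left(-5 + O^{2}\right) = -13 + O^{2}$)
$t{\left(V \right)} - s = \left(-13 + \left(\frac{1}{139}\right)^{2}\right) - 1955 = \left(-13 + \frac{1}{19321}\right) - 1955 = - \frac{251172}{19321} - 1955 = - \frac{38023727}{19321}$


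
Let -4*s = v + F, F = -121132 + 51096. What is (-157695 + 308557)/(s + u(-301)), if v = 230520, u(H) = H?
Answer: -75431/20211 ≈ -3.7322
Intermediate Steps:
F = -70036
s = -40121 (s = -(230520 - 70036)/4 = -¼*160484 = -40121)
(-157695 + 308557)/(s + u(-301)) = (-157695 + 308557)/(-40121 - 301) = 150862/(-40422) = 150862*(-1/40422) = -75431/20211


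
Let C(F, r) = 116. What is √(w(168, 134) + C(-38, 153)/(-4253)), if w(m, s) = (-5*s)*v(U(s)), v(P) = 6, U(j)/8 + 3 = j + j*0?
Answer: 2*I*√18178572382/4253 ≈ 63.404*I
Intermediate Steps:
U(j) = -24 + 8*j (U(j) = -24 + 8*(j + j*0) = -24 + 8*(j + 0) = -24 + 8*j)
w(m, s) = -30*s (w(m, s) = -5*s*6 = -30*s)
√(w(168, 134) + C(-38, 153)/(-4253)) = √(-30*134 + 116/(-4253)) = √(-4020 + 116*(-1/4253)) = √(-4020 - 116/4253) = √(-17097176/4253) = 2*I*√18178572382/4253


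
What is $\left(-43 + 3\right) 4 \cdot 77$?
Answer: $-12320$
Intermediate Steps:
$\left(-43 + 3\right) 4 \cdot 77 = \left(-40\right) 4 \cdot 77 = \left(-160\right) 77 = -12320$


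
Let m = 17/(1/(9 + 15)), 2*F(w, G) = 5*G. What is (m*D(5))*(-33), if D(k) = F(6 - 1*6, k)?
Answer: -168300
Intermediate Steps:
F(w, G) = 5*G/2 (F(w, G) = (5*G)/2 = 5*G/2)
D(k) = 5*k/2
m = 408 (m = 17/(1/24) = 17*24 = 408)
(m*D(5))*(-33) = (408*((5/2)*5))*(-33) = (408*(25/2))*(-33) = 5100*(-33) = -168300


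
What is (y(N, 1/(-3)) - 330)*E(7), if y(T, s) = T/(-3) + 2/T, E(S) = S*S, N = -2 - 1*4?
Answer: -48265/3 ≈ -16088.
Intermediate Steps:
N = -6 (N = -2 - 4 = -6)
E(S) = S**2
y(T, s) = 2/T - T/3 (y(T, s) = T*(-1/3) + 2/T = -T/3 + 2/T = 2/T - T/3)
(y(N, 1/(-3)) - 330)*E(7) = ((2/(-6) - 1/3*(-6)) - 330)*7**2 = ((2*(-1/6) + 2) - 330)*49 = ((-1/3 + 2) - 330)*49 = (5/3 - 330)*49 = -985/3*49 = -48265/3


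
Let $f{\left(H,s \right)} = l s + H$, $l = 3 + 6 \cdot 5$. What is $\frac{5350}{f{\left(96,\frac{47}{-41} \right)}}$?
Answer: $\frac{43870}{477} \approx 91.971$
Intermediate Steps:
$l = 33$ ($l = 3 + 30 = 33$)
$f{\left(H,s \right)} = H + 33 s$ ($f{\left(H,s \right)} = 33 s + H = H + 33 s$)
$\frac{5350}{f{\left(96,\frac{47}{-41} \right)}} = \frac{5350}{96 + 33 \frac{47}{-41}} = \frac{5350}{96 + 33 \cdot 47 \left(- \frac{1}{41}\right)} = \frac{5350}{96 + 33 \left(- \frac{47}{41}\right)} = \frac{5350}{96 - \frac{1551}{41}} = \frac{5350}{\frac{2385}{41}} = 5350 \cdot \frac{41}{2385} = \frac{43870}{477}$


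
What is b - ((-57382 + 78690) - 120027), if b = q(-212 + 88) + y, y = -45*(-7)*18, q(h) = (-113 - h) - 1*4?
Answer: 104396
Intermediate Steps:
q(h) = -117 - h (q(h) = (-113 - h) - 4 = -117 - h)
y = 5670 (y = 315*18 = 5670)
b = 5677 (b = (-117 - (-212 + 88)) + 5670 = (-117 - 1*(-124)) + 5670 = (-117 + 124) + 5670 = 7 + 5670 = 5677)
b - ((-57382 + 78690) - 120027) = 5677 - ((-57382 + 78690) - 120027) = 5677 - (21308 - 120027) = 5677 - 1*(-98719) = 5677 + 98719 = 104396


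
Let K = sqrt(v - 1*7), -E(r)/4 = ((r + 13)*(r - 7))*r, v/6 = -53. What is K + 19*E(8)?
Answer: -12768 + 5*I*sqrt(13) ≈ -12768.0 + 18.028*I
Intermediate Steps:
v = -318 (v = 6*(-53) = -318)
E(r) = -4*r*(-7 + r)*(13 + r) (E(r) = -4*(r + 13)*(r - 7)*r = -4*(13 + r)*(-7 + r)*r = -4*(-7 + r)*(13 + r)*r = -4*r*(-7 + r)*(13 + r))
K = 5*I*sqrt(13) (K = sqrt(-318 - 1*7) = sqrt(-318 - 7) = sqrt(-325) = 5*I*sqrt(13) ≈ 18.028*I)
K + 19*E(8) = 5*I*sqrt(13) + 19*(4*8*(91 - 1*8**2 - 6*8)) = 5*I*sqrt(13) + 19*(4*8*(91 - 1*64 - 48)) = 5*I*sqrt(13) + 19*(4*8*(91 - 64 - 48)) = 5*I*sqrt(13) + 19*(4*8*(-21)) = 5*I*sqrt(13) + 19*(-672) = 5*I*sqrt(13) - 12768 = -12768 + 5*I*sqrt(13)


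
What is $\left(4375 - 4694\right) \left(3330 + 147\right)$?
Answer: $-1109163$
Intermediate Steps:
$\left(4375 - 4694\right) \left(3330 + 147\right) = \left(-319\right) 3477 = -1109163$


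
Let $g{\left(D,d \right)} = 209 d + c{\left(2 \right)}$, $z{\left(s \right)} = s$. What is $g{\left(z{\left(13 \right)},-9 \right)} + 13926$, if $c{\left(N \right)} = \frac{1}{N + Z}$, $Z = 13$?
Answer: $\frac{180676}{15} \approx 12045.0$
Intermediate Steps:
$c{\left(N \right)} = \frac{1}{13 + N}$ ($c{\left(N \right)} = \frac{1}{N + 13} = \frac{1}{13 + N}$)
$g{\left(D,d \right)} = \frac{1}{15} + 209 d$ ($g{\left(D,d \right)} = 209 d + \frac{1}{13 + 2} = 209 d + \frac{1}{15} = \frac{1}{15} + 209 d$)
$g{\left(z{\left(13 \right)},-9 \right)} + 13926 = \left(\frac{1}{15} + 209 \left(-9\right)\right) + 13926 = \left(\frac{1}{15} - 1881\right) + 13926 = - \frac{28214}{15} + 13926 = \frac{180676}{15}$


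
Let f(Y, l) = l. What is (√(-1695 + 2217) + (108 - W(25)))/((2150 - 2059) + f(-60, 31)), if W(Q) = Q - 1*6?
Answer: 89/122 + 3*√58/122 ≈ 0.91678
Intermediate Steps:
W(Q) = -6 + Q (W(Q) = Q - 6 = -6 + Q)
(√(-1695 + 2217) + (108 - W(25)))/((2150 - 2059) + f(-60, 31)) = (√(-1695 + 2217) + (108 - (-6 + 25)))/((2150 - 2059) + 31) = (√522 + (108 - 1*19))/(91 + 31) = (3*√58 + (108 - 19))/122 = (3*√58 + 89)*(1/122) = (89 + 3*√58)*(1/122) = 89/122 + 3*√58/122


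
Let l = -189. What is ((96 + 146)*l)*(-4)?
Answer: 182952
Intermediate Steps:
((96 + 146)*l)*(-4) = ((96 + 146)*(-189))*(-4) = (242*(-189))*(-4) = -45738*(-4) = 182952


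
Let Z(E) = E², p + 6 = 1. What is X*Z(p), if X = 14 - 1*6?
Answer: 200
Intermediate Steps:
p = -5 (p = -6 + 1 = -5)
X = 8 (X = 14 - 6 = 8)
X*Z(p) = 8*(-5)² = 8*25 = 200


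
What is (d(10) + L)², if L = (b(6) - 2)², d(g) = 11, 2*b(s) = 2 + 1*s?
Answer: 225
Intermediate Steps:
b(s) = 1 + s/2 (b(s) = (2 + 1*s)/2 = (2 + s)/2 = 1 + s/2)
L = 4 (L = ((1 + (½)*6) - 2)² = ((1 + 3) - 2)² = (4 - 2)² = 2² = 4)
(d(10) + L)² = (11 + 4)² = 15² = 225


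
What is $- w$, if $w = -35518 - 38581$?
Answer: $74099$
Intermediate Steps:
$w = -74099$
$- w = \left(-1\right) \left(-74099\right) = 74099$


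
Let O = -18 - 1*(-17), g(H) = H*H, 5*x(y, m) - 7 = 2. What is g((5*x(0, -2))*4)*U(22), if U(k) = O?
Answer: -1296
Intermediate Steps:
x(y, m) = 9/5 (x(y, m) = 7/5 + (⅕)*2 = 7/5 + ⅖ = 9/5)
g(H) = H²
O = -1 (O = -18 + 17 = -1)
U(k) = -1
g((5*x(0, -2))*4)*U(22) = ((5*(9/5))*4)²*(-1) = (9*4)²*(-1) = 36²*(-1) = 1296*(-1) = -1296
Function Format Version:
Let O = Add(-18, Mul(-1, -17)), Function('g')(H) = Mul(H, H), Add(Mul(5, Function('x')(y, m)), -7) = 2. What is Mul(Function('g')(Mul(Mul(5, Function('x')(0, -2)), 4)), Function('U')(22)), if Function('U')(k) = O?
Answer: -1296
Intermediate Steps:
Function('x')(y, m) = Rational(9, 5) (Function('x')(y, m) = Add(Rational(7, 5), Mul(Rational(1, 5), 2)) = Add(Rational(7, 5), Rational(2, 5)) = Rational(9, 5))
Function('g')(H) = Pow(H, 2)
O = -1 (O = Add(-18, 17) = -1)
Function('U')(k) = -1
Mul(Function('g')(Mul(Mul(5, Function('x')(0, -2)), 4)), Function('U')(22)) = Mul(Pow(Mul(Mul(5, Rational(9, 5)), 4), 2), -1) = Mul(Pow(Mul(9, 4), 2), -1) = Mul(Pow(36, 2), -1) = Mul(1296, -1) = -1296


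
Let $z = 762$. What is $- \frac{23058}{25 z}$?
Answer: $- \frac{3843}{3175} \approx -1.2104$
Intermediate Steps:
$- \frac{23058}{25 z} = - \frac{23058}{25 \cdot 762} = - \frac{23058}{19050} = \left(-23058\right) \frac{1}{19050} = - \frac{3843}{3175}$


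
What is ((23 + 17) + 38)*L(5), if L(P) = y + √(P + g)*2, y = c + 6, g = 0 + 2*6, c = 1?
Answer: 546 + 156*√17 ≈ 1189.2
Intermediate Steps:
g = 12 (g = 0 + 12 = 12)
y = 7 (y = 1 + 6 = 7)
L(P) = 7 + 2*√(12 + P) (L(P) = 7 + √(P + 12)*2 = 7 + √(12 + P)*2 = 7 + 2*√(12 + P))
((23 + 17) + 38)*L(5) = ((23 + 17) + 38)*(7 + 2*√(12 + 5)) = (40 + 38)*(7 + 2*√17) = 78*(7 + 2*√17) = 546 + 156*√17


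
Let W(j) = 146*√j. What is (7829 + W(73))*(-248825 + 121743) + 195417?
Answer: -994729561 - 18553972*√73 ≈ -1.1533e+9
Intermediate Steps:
(7829 + W(73))*(-248825 + 121743) + 195417 = (7829 + 146*√73)*(-248825 + 121743) + 195417 = (7829 + 146*√73)*(-127082) + 195417 = (-994924978 - 18553972*√73) + 195417 = -994729561 - 18553972*√73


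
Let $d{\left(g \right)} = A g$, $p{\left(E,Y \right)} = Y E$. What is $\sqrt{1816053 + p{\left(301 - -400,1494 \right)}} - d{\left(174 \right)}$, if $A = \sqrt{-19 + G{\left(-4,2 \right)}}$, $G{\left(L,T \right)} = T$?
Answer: $\sqrt{2863347} - 174 i \sqrt{17} \approx 1692.1 - 717.42 i$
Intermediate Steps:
$p{\left(E,Y \right)} = E Y$
$A = i \sqrt{17}$ ($A = \sqrt{-19 + 2} = \sqrt{-17} = i \sqrt{17} \approx 4.1231 i$)
$d{\left(g \right)} = i g \sqrt{17}$ ($d{\left(g \right)} = i \sqrt{17} g = i g \sqrt{17}$)
$\sqrt{1816053 + p{\left(301 - -400,1494 \right)}} - d{\left(174 \right)} = \sqrt{1816053 + \left(301 - -400\right) 1494} - i 174 \sqrt{17} = \sqrt{1816053 + \left(301 + 400\right) 1494} - 174 i \sqrt{17} = \sqrt{1816053 + 701 \cdot 1494} - 174 i \sqrt{17} = \sqrt{1816053 + 1047294} - 174 i \sqrt{17} = \sqrt{2863347} - 174 i \sqrt{17}$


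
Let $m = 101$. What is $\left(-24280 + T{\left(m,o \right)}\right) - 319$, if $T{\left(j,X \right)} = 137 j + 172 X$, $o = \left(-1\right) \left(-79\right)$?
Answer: $2826$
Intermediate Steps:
$o = 79$
$\left(-24280 + T{\left(m,o \right)}\right) - 319 = \left(-24280 + \left(137 \cdot 101 + 172 \cdot 79\right)\right) - 319 = \left(-24280 + \left(13837 + 13588\right)\right) - 319 = \left(-24280 + 27425\right) - 319 = 3145 - 319 = 2826$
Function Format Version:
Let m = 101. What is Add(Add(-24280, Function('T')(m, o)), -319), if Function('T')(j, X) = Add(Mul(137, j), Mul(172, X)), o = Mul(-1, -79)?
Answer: 2826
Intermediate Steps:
o = 79
Add(Add(-24280, Function('T')(m, o)), -319) = Add(Add(-24280, Add(Mul(137, 101), Mul(172, 79))), -319) = Add(Add(-24280, Add(13837, 13588)), -319) = Add(Add(-24280, 27425), -319) = Add(3145, -319) = 2826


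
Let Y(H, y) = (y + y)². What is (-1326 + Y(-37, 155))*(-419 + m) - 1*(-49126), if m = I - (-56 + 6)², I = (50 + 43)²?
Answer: 543104146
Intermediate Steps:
I = 8649 (I = 93² = 8649)
Y(H, y) = 4*y² (Y(H, y) = (2*y)² = 4*y²)
m = 6149 (m = 8649 - (-56 + 6)² = 8649 - 1*(-50)² = 8649 - 1*2500 = 8649 - 2500 = 6149)
(-1326 + Y(-37, 155))*(-419 + m) - 1*(-49126) = (-1326 + 4*155²)*(-419 + 6149) - 1*(-49126) = (-1326 + 4*24025)*5730 + 49126 = (-1326 + 96100)*5730 + 49126 = 94774*5730 + 49126 = 543055020 + 49126 = 543104146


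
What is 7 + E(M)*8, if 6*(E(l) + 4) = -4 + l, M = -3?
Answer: -103/3 ≈ -34.333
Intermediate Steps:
E(l) = -14/3 + l/6 (E(l) = -4 + (-4 + l)/6 = -4 + (-⅔ + l/6) = -14/3 + l/6)
7 + E(M)*8 = 7 + (-14/3 + (⅙)*(-3))*8 = 7 + (-14/3 - ½)*8 = 7 - 31/6*8 = 7 - 124/3 = -103/3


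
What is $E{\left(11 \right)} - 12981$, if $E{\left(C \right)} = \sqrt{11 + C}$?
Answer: $-12981 + \sqrt{22} \approx -12976.0$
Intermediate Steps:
$E{\left(11 \right)} - 12981 = \sqrt{11 + 11} - 12981 = \sqrt{22} - 12981 = -12981 + \sqrt{22}$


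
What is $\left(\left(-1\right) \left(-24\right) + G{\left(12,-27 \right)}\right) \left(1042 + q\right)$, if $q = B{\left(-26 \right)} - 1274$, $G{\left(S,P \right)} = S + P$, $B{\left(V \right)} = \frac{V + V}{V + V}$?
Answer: $-2079$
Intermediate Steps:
$B{\left(V \right)} = 1$ ($B{\left(V \right)} = \frac{2 V}{2 V} = 2 V \frac{1}{2 V} = 1$)
$G{\left(S,P \right)} = P + S$
$q = -1273$ ($q = 1 - 1274 = -1273$)
$\left(\left(-1\right) \left(-24\right) + G{\left(12,-27 \right)}\right) \left(1042 + q\right) = \left(\left(-1\right) \left(-24\right) + \left(-27 + 12\right)\right) \left(1042 - 1273\right) = \left(24 - 15\right) \left(-231\right) = 9 \left(-231\right) = -2079$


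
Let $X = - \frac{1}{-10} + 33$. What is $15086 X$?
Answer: $\frac{2496733}{5} \approx 4.9935 \cdot 10^{5}$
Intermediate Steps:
$X = \frac{331}{10}$ ($X = \left(-1\right) \left(- \frac{1}{10}\right) + 33 = \frac{1}{10} + 33 = \frac{331}{10} \approx 33.1$)
$15086 X = 15086 \cdot \frac{331}{10} = \frac{2496733}{5}$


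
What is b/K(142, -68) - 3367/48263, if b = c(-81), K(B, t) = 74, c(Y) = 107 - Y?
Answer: 4412143/1785731 ≈ 2.4708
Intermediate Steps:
b = 188 (b = 107 - 1*(-81) = 107 + 81 = 188)
b/K(142, -68) - 3367/48263 = 188/74 - 3367/48263 = 188*(1/74) - 3367*1/48263 = 94/37 - 3367/48263 = 4412143/1785731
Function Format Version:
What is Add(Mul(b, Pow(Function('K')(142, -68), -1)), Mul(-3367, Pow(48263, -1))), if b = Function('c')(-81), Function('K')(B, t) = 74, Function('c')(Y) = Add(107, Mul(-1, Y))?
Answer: Rational(4412143, 1785731) ≈ 2.4708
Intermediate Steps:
b = 188 (b = Add(107, Mul(-1, -81)) = Add(107, 81) = 188)
Add(Mul(b, Pow(Function('K')(142, -68), -1)), Mul(-3367, Pow(48263, -1))) = Add(Mul(188, Pow(74, -1)), Mul(-3367, Pow(48263, -1))) = Add(Mul(188, Rational(1, 74)), Mul(-3367, Rational(1, 48263))) = Add(Rational(94, 37), Rational(-3367, 48263)) = Rational(4412143, 1785731)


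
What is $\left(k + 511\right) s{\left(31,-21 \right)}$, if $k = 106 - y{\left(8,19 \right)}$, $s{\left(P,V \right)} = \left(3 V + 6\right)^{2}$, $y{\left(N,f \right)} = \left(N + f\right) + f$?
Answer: $1855179$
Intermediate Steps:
$y{\left(N,f \right)} = N + 2 f$
$s{\left(P,V \right)} = \left(6 + 3 V\right)^{2}$
$k = 60$ ($k = 106 - \left(8 + 2 \cdot 19\right) = 106 - \left(8 + 38\right) = 106 - 46 = 60$)
$\left(k + 511\right) s{\left(31,-21 \right)} = \left(60 + 511\right) 9 \left(2 - 21\right)^{2} = 571 \cdot 9 \left(-19\right)^{2} = 571 \cdot 9 \cdot 361 = 571 \cdot 3249 = 1855179$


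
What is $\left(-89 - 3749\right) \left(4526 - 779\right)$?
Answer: $-14380986$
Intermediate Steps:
$\left(-89 - 3749\right) \left(4526 - 779\right) = \left(-3838\right) 3747 = -14380986$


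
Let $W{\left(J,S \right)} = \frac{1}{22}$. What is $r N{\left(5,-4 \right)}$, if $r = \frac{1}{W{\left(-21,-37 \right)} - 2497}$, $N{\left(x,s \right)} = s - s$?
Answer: $0$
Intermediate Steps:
$N{\left(x,s \right)} = 0$
$W{\left(J,S \right)} = \frac{1}{22}$
$r = - \frac{22}{54933}$ ($r = \frac{1}{\frac{1}{22} - 2497} = \frac{1}{- \frac{54933}{22}} = - \frac{22}{54933} \approx -0.00040049$)
$r N{\left(5,-4 \right)} = \left(- \frac{22}{54933}\right) 0 = 0$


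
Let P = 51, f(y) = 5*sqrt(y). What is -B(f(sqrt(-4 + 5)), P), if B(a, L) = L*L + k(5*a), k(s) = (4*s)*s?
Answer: -5101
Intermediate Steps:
k(s) = 4*s**2
B(a, L) = L**2 + 100*a**2 (B(a, L) = L*L + 4*(5*a)**2 = L**2 + 4*(25*a**2) = L**2 + 100*a**2)
-B(f(sqrt(-4 + 5)), P) = -(51**2 + 100*(5*sqrt(sqrt(-4 + 5)))**2) = -(2601 + 100*(5*sqrt(sqrt(1)))**2) = -(2601 + 100*(5*sqrt(1))**2) = -(2601 + 100*(5*1)**2) = -(2601 + 100*5**2) = -(2601 + 100*25) = -(2601 + 2500) = -1*5101 = -5101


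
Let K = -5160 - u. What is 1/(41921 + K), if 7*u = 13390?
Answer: 7/243937 ≈ 2.8696e-5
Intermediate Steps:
u = 13390/7 (u = (⅐)*13390 = 13390/7 ≈ 1912.9)
K = -49510/7 (K = -5160 - 1*13390/7 = -5160 - 13390/7 = -49510/7 ≈ -7072.9)
1/(41921 + K) = 1/(41921 - 49510/7) = 1/(243937/7) = 7/243937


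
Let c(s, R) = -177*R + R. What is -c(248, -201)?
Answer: -35376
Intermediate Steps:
c(s, R) = -176*R
-c(248, -201) = -(-176)*(-201) = -1*35376 = -35376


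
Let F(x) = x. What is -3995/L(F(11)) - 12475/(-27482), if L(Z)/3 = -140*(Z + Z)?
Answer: 3215137/3627624 ≈ 0.88629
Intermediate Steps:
L(Z) = -840*Z (L(Z) = 3*(-140*(Z + Z)) = 3*(-280*Z) = -840*Z)
-3995/L(F(11)) - 12475/(-27482) = -3995/((-840*11)) - 12475/(-27482) = -3995/(-9240) - 12475*(-1/27482) = -3995*(-1/9240) + 12475/27482 = 799/1848 + 12475/27482 = 3215137/3627624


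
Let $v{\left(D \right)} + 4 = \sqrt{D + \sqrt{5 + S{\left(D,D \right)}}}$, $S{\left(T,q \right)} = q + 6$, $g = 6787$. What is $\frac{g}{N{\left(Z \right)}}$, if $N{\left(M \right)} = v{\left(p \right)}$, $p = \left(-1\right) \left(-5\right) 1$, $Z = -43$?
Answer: $-6787$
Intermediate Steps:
$p = 5$ ($p = 5 \cdot 1 = 5$)
$S{\left(T,q \right)} = 6 + q$
$v{\left(D \right)} = -4 + \sqrt{D + \sqrt{11 + D}}$ ($v{\left(D \right)} = -4 + \sqrt{D + \sqrt{5 + \left(6 + D\right)}} = -4 + \sqrt{D + \sqrt{11 + D}}$)
$N{\left(M \right)} = -1$ ($N{\left(M \right)} = -4 + \sqrt{5 + \sqrt{11 + 5}} = -4 + \sqrt{5 + \sqrt{16}} = -4 + \sqrt{5 + 4} = -4 + \sqrt{9} = -4 + 3 = -1$)
$\frac{g}{N{\left(Z \right)}} = \frac{6787}{-1} = 6787 \left(-1\right) = -6787$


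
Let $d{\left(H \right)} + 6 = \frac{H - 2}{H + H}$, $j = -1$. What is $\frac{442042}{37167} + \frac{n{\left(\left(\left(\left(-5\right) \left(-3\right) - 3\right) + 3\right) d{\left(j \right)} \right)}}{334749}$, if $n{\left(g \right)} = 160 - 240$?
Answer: $\frac{16441127122}{1382401787} \approx 11.893$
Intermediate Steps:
$d{\left(H \right)} = -6 + \frac{-2 + H}{2 H}$ ($d{\left(H \right)} = -6 + \frac{H - 2}{H + H} = -6 + \frac{-2 + H}{2 H}$)
$n{\left(g \right)} = -80$ ($n{\left(g \right)} = 160 - 240 = -80$)
$\frac{442042}{37167} + \frac{n{\left(\left(\left(\left(-5\right) \left(-3\right) - 3\right) + 3\right) d{\left(j \right)} \right)}}{334749} = \frac{442042}{37167} - \frac{80}{334749} = \frac{16441127122}{1382401787}$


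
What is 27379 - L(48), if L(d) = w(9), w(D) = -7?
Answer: 27386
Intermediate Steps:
L(d) = -7
27379 - L(48) = 27379 - 1*(-7) = 27379 + 7 = 27386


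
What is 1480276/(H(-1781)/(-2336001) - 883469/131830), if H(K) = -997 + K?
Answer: -151952804363888360/687806081243 ≈ -2.2092e+5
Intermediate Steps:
1480276/(H(-1781)/(-2336001) - 883469/131830) = 1480276/((-997 - 1781)/(-2336001) - 883469/131830) = 1480276/(-2778*(-1/2336001) - 883469*1/131830) = 1480276/(926/778667 - 883469/131830) = 1480276/(-687806081243/102651670610) = 1480276*(-102651670610/687806081243) = -151952804363888360/687806081243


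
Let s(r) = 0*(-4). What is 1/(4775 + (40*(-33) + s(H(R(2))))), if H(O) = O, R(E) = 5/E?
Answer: 1/3455 ≈ 0.00028944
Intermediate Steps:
s(r) = 0
1/(4775 + (40*(-33) + s(H(R(2))))) = 1/(4775 + (40*(-33) + 0)) = 1/(4775 + (-1320 + 0)) = 1/(4775 - 1320) = 1/3455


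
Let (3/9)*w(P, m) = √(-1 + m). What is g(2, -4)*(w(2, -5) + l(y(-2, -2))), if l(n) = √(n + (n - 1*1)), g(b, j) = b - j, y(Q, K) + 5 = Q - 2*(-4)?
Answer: 6 + 18*I*√6 ≈ 6.0 + 44.091*I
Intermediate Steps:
w(P, m) = 3*√(-1 + m)
y(Q, K) = 3 + Q (y(Q, K) = -5 + (Q - 2*(-4)) = -5 + (Q + 8) = -5 + (8 + Q) = 3 + Q)
l(n) = √(-1 + 2*n) (l(n) = √(n + (n - 1)) = √(n + (-1 + n)) = √(-1 + 2*n))
g(2, -4)*(w(2, -5) + l(y(-2, -2))) = (2 - 1*(-4))*(3*√(-1 - 5) + √(-1 + 2*(3 - 2))) = (2 + 4)*(3*√(-6) + √(-1 + 2*1)) = 6*(3*(I*√6) + √(-1 + 2)) = 6*(3*I*√6 + √1) = 6*(3*I*√6 + 1) = 6*(1 + 3*I*√6) = 6 + 18*I*√6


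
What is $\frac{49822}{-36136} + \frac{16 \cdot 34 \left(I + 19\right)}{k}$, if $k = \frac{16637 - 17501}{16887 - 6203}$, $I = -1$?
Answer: $- \frac{6563384141}{54204} \approx -1.2109 \cdot 10^{5}$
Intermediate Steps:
$k = - \frac{216}{2671}$ ($k = - \frac{864}{10684} = \left(-864\right) \frac{1}{10684} = - \frac{216}{2671} \approx -0.080869$)
$\frac{49822}{-36136} + \frac{16 \cdot 34 \left(I + 19\right)}{k} = \frac{49822}{-36136} + \frac{16 \cdot 34 \left(-1 + 19\right)}{- \frac{216}{2671}} = 49822 \left(- \frac{1}{36136}\right) + 544 \cdot 18 \left(- \frac{2671}{216}\right) = - \frac{24911}{18068} + 9792 \left(- \frac{2671}{216}\right) = - \frac{24911}{18068} - \frac{363256}{3} = - \frac{6563384141}{54204}$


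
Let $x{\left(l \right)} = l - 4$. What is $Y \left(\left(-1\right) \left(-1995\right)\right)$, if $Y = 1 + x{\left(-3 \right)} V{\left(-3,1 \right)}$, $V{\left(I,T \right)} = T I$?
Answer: $43890$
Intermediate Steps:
$x{\left(l \right)} = -4 + l$
$V{\left(I,T \right)} = I T$
$Y = 22$ ($Y = 1 + \left(-4 - 3\right) \left(\left(-3\right) 1\right) = 1 - -21 = 1 + 21 = 22$)
$Y \left(\left(-1\right) \left(-1995\right)\right) = 22 \left(\left(-1\right) \left(-1995\right)\right) = 22 \cdot 1995 = 43890$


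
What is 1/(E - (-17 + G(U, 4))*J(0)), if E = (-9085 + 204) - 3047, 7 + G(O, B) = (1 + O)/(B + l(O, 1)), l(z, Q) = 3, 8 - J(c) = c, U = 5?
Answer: -7/82200 ≈ -8.5158e-5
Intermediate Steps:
J(c) = 8 - c
G(O, B) = -7 + (1 + O)/(3 + B) (G(O, B) = -7 + (1 + O)/(B + 3) = -7 + (1 + O)/(3 + B))
E = -11928 (E = -8881 - 3047 = -11928)
1/(E - (-17 + G(U, 4))*J(0)) = 1/(-11928 - (-17 + (-20 + 5 - 7*4)/(3 + 4))*(8 - 1*0)) = 1/(-11928 - (-17 + (-20 + 5 - 28)/7)*(8 + 0)) = 1/(-11928 - (-17 + (1/7)*(-43))*8) = 1/(-11928 - (-17 - 43/7)*8) = 1/(-11928 - (-162)*8/7) = 1/(-11928 - 1*(-1296/7)) = 1/(-11928 + 1296/7) = 1/(-82200/7) = -7/82200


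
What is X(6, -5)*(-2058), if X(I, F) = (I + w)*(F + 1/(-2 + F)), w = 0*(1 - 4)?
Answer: 63504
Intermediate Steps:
w = 0 (w = 0*(-3) = 0)
X(I, F) = I*(F + 1/(-2 + F)) (X(I, F) = (I + 0)*(F + 1/(-2 + F)) = I*(F + 1/(-2 + F)))
X(6, -5)*(-2058) = (6*(1 + (-5)² - 2*(-5))/(-2 - 5))*(-2058) = (6*(1 + 25 + 10)/(-7))*(-2058) = (6*(-⅐)*36)*(-2058) = -216/7*(-2058) = 63504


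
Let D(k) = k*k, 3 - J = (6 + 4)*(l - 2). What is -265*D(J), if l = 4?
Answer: -76585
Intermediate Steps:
J = -17 (J = 3 - (6 + 4)*(4 - 2) = 3 - 10*2 = 3 - 1*20 = 3 - 20 = -17)
D(k) = k²
-265*D(J) = -265*(-17)² = -265*289 = -76585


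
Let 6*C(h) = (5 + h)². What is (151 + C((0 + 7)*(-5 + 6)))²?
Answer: 30625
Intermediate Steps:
C(h) = (5 + h)²/6
(151 + C((0 + 7)*(-5 + 6)))² = (151 + (5 + (0 + 7)*(-5 + 6))²/6)² = (151 + (5 + 7*1)²/6)² = (151 + (5 + 7)²/6)² = (151 + (⅙)*12²)² = (151 + (⅙)*144)² = (151 + 24)² = 175² = 30625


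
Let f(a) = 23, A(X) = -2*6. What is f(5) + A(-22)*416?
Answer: -4969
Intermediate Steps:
A(X) = -12
f(5) + A(-22)*416 = 23 - 12*416 = 23 - 4992 = -4969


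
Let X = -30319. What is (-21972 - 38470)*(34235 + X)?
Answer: -236690872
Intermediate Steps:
(-21972 - 38470)*(34235 + X) = (-21972 - 38470)*(34235 - 30319) = -60442*3916 = -236690872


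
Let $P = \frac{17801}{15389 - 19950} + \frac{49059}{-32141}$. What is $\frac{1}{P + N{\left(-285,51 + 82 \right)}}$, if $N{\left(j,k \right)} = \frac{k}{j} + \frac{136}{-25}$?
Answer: $- \frac{10994632575}{124634132743} \approx -0.088215$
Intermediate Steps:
$N{\left(j,k \right)} = - \frac{136}{25} + \frac{k}{j}$ ($N{\left(j,k \right)} = \frac{k}{j} + 136 \left(- \frac{1}{25}\right) = \frac{k}{j} - \frac{136}{25} = - \frac{136}{25} + \frac{k}{j}$)
$P = - \frac{795900040}{146595101}$ ($P = \frac{17801}{-4561} + 49059 \left(- \frac{1}{32141}\right) = 17801 \left(- \frac{1}{4561}\right) - \frac{49059}{32141} = - \frac{17801}{4561} - \frac{49059}{32141} = - \frac{795900040}{146595101} \approx -5.4292$)
$\frac{1}{P + N{\left(-285,51 + 82 \right)}} = \frac{1}{- \frac{795900040}{146595101} - \left(\frac{136}{25} - \frac{51 + 82}{-285}\right)} = \frac{1}{- \frac{795900040}{146595101} + \left(- \frac{136}{25} + 133 \left(- \frac{1}{285}\right)\right)} = \frac{1}{- \frac{795900040}{146595101} - \frac{443}{75}} = \frac{1}{- \frac{124634132743}{10994632575}} = - \frac{10994632575}{124634132743}$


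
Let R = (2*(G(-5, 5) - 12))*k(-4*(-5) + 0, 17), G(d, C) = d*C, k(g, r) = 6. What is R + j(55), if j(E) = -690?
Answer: -1134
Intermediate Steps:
G(d, C) = C*d
R = -444 (R = (2*(5*(-5) - 12))*6 = (2*(-25 - 12))*6 = (2*(-37))*6 = -74*6 = -444)
R + j(55) = -444 - 690 = -1134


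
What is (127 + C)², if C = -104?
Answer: 529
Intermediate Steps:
(127 + C)² = (127 - 104)² = 23² = 529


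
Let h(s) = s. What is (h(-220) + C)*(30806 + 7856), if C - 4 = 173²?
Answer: 1148764006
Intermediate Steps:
C = 29933 (C = 4 + 173² = 4 + 29929 = 29933)
(h(-220) + C)*(30806 + 7856) = (-220 + 29933)*(30806 + 7856) = 29713*38662 = 1148764006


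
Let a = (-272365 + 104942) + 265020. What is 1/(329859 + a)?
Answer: 1/427456 ≈ 2.3394e-6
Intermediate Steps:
a = 97597 (a = -167423 + 265020 = 97597)
1/(329859 + a) = 1/(329859 + 97597) = 1/427456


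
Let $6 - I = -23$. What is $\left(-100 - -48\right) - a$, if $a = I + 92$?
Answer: $-173$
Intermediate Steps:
$I = 29$ ($I = 6 - -23 = 6 + 23 = 29$)
$a = 121$ ($a = 29 + 92 = 121$)
$\left(-100 - -48\right) - a = \left(-100 - -48\right) - 121 = \left(-100 + 48\right) - 121 = -52 - 121 = -173$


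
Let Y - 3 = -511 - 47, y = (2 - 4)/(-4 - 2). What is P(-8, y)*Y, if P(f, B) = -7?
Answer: 3885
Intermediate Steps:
y = ⅓ (y = -2/(-6) = -2*(-⅙) = ⅓ ≈ 0.33333)
Y = -555 (Y = 3 + (-511 - 47) = 3 - 558 = -555)
P(-8, y)*Y = -7*(-555) = 3885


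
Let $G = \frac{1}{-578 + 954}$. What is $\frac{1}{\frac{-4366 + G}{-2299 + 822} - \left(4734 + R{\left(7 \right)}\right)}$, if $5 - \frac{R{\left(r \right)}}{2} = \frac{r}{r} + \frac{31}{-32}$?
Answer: $- \frac{1110704}{5265827127} \approx -0.00021093$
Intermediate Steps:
$G = \frac{1}{376} \approx 0.0026596$
$R{\left(r \right)} = \frac{159}{16}$ ($R{\left(r \right)} = 10 - 2 \left(\frac{r}{r} + \frac{31}{-32}\right) = 10 - 2 \left(1 + 31 \left(- \frac{1}{32}\right)\right) = 10 - 2 \left(1 - \frac{31}{32}\right) = 10 - \frac{1}{16} = \frac{159}{16}$)
$\frac{1}{\frac{-4366 + G}{-2299 + 822} - \left(4734 + R{\left(7 \right)}\right)} = \frac{1}{\frac{-4366 + \frac{1}{376}}{-2299 + 822} - \frac{75903}{16}} = \frac{1}{- \frac{1641615}{376 \left(-1477\right)} - \frac{75903}{16}} = \frac{1}{\left(- \frac{1641615}{376}\right) \left(- \frac{1}{1477}\right) - \frac{75903}{16}} = \frac{1}{\frac{1641615}{555352} - \frac{75903}{16}} = \frac{1}{- \frac{5265827127}{1110704}} = - \frac{1110704}{5265827127}$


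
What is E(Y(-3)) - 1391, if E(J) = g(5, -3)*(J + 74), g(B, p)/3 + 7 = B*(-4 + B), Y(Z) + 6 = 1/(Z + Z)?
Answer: -1798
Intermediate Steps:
Y(Z) = -6 + 1/(2*Z) (Y(Z) = -6 + 1/(Z + Z) = -6 + 1/(2*Z))
g(B, p) = -21 + 3*B*(-4 + B) (g(B, p) = -21 + 3*(B*(-4 + B)) = -21 + 3*B*(-4 + B))
E(J) = -444 - 6*J (E(J) = (-21 - 12*5 + 3*5²)*(J + 74) = (-21 - 60 + 3*25)*(74 + J) = (-21 - 60 + 75)*(74 + J) = -6*(74 + J) = -444 - 6*J)
E(Y(-3)) - 1391 = (-444 - 6*(-6 + (½)/(-3))) - 1391 = (-444 - 6*(-6 + (½)*(-⅓))) - 1391 = (-444 - 6*(-6 - ⅙)) - 1391 = (-444 - 6*(-37/6)) - 1391 = (-444 + 37) - 1391 = -407 - 1391 = -1798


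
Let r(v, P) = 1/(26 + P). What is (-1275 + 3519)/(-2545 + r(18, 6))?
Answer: -71808/81439 ≈ -0.88174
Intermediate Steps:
(-1275 + 3519)/(-2545 + r(18, 6)) = (-1275 + 3519)/(-2545 + 1/(26 + 6)) = 2244/(-2545 + 1/32) = 2244/(-81439/32) = 2244*(-32/81439) = -71808/81439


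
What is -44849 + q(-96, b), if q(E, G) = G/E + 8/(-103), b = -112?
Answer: -27716009/618 ≈ -44848.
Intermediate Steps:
q(E, G) = -8/103 + G/E (q(E, G) = G/E + 8*(-1/103) = G/E - 8/103 = -8/103 + G/E)
-44849 + q(-96, b) = -44849 + (-8/103 - 112/(-96)) = -44849 + (-8/103 - 112*(-1/96)) = -44849 + (-8/103 + 7/6) = -44849 + 673/618 = -27716009/618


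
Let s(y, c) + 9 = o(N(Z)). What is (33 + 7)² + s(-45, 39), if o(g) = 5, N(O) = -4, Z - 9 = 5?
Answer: 1596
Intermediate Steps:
Z = 14 (Z = 9 + 5 = 14)
s(y, c) = -4 (s(y, c) = -9 + 5 = -4)
(33 + 7)² + s(-45, 39) = (33 + 7)² - 4 = 40² - 4 = 1600 - 4 = 1596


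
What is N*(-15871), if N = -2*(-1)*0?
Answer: 0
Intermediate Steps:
N = 0 (N = 2*0 = 0)
N*(-15871) = 0*(-15871) = 0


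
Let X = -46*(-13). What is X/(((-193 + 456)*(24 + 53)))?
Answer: 598/20251 ≈ 0.029529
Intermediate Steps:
X = 598 (X = -1*(-598) = 598)
X/(((-193 + 456)*(24 + 53))) = 598/(((-193 + 456)*(24 + 53))) = 598/((263*77)) = 598/20251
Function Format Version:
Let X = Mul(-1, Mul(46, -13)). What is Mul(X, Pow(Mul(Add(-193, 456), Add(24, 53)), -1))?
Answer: Rational(598, 20251) ≈ 0.029529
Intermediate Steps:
X = 598 (X = Mul(-1, -598) = 598)
Mul(X, Pow(Mul(Add(-193, 456), Add(24, 53)), -1)) = Mul(598, Pow(Mul(Add(-193, 456), Add(24, 53)), -1)) = Mul(598, Pow(Mul(263, 77), -1)) = Mul(598, Pow(20251, -1)) = Mul(598, Rational(1, 20251)) = Rational(598, 20251)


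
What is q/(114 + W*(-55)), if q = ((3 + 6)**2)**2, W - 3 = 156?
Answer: -729/959 ≈ -0.76017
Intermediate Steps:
W = 159 (W = 3 + 156 = 159)
q = 6561 (q = (9**2)**2 = 81**2 = 6561)
q/(114 + W*(-55)) = 6561/(114 + 159*(-55)) = 6561/(114 - 8745) = 6561/(-8631) = 6561*(-1/8631) = -729/959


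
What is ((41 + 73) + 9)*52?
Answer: 6396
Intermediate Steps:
((41 + 73) + 9)*52 = (114 + 9)*52 = 123*52 = 6396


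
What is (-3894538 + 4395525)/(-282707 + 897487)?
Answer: 500987/614780 ≈ 0.81490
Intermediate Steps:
(-3894538 + 4395525)/(-282707 + 897487) = 500987/614780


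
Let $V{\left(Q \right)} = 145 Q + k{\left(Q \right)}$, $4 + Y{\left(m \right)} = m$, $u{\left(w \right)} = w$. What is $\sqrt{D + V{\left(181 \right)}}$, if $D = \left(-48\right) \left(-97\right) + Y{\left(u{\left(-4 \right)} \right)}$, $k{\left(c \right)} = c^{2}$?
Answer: $103 \sqrt{6} \approx 252.3$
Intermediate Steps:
$Y{\left(m \right)} = -4 + m$
$V{\left(Q \right)} = Q^{2} + 145 Q$ ($V{\left(Q \right)} = 145 Q + Q^{2} = Q^{2} + 145 Q$)
$D = 4648$ ($D = \left(-48\right) \left(-97\right) - 8 = 4656 - 8 = 4648$)
$\sqrt{D + V{\left(181 \right)}} = \sqrt{4648 + 181 \left(145 + 181\right)} = \sqrt{4648 + 181 \cdot 326} = \sqrt{4648 + 59006} = \sqrt{63654} = 103 \sqrt{6}$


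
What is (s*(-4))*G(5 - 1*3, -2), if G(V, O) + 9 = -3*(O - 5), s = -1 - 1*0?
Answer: 48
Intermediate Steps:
s = -1 (s = -1 + 0 = -1)
G(V, O) = 6 - 3*O (G(V, O) = -9 - 3*(O - 5) = -9 - 3*(-5 + O) = -9 + (15 - 3*O) = 6 - 3*O)
(s*(-4))*G(5 - 1*3, -2) = (-1*(-4))*(6 - 3*(-2)) = 4*(6 + 6) = 4*12 = 48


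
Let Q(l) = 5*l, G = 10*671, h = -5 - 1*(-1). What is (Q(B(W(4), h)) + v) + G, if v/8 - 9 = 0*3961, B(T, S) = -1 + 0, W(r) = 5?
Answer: 6777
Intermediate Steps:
h = -4 (h = -5 + 1 = -4)
B(T, S) = -1
G = 6710
v = 72 (v = 72 + 8*(0*3961) = 72 + 8*0 = 72 + 0 = 72)
(Q(B(W(4), h)) + v) + G = (5*(-1) + 72) + 6710 = (-5 + 72) + 6710 = 67 + 6710 = 6777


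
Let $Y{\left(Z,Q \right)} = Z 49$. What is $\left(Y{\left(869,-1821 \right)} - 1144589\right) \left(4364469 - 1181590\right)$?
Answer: $-3507558121032$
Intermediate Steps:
$Y{\left(Z,Q \right)} = 49 Z$
$\left(Y{\left(869,-1821 \right)} - 1144589\right) \left(4364469 - 1181590\right) = \left(49 \cdot 869 - 1144589\right) \left(4364469 - 1181590\right) = \left(42581 - 1144589\right) 3182879 = \left(-1102008\right) 3182879 = -3507558121032$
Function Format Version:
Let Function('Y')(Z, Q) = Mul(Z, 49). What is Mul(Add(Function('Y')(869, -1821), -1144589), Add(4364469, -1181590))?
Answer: -3507558121032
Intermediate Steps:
Function('Y')(Z, Q) = Mul(49, Z)
Mul(Add(Function('Y')(869, -1821), -1144589), Add(4364469, -1181590)) = Mul(Add(Mul(49, 869), -1144589), Add(4364469, -1181590)) = Mul(Add(42581, -1144589), 3182879) = Mul(-1102008, 3182879) = -3507558121032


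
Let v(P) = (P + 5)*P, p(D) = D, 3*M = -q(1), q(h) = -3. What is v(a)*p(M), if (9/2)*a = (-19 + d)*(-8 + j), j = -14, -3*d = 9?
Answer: 980584/81 ≈ 12106.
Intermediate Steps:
d = -3 (d = -⅓*9 = -3)
a = 968/9 (a = 2*((-19 - 3)*(-8 - 14))/9 = 2*(-22*(-22))/9 = (2/9)*484 = 968/9 ≈ 107.56)
M = 1 (M = (-1*(-3))/3 = (⅓)*3 = 1)
v(P) = P*(5 + P) (v(P) = (5 + P)*P = P*(5 + P))
v(a)*p(M) = (968*(5 + 968/9)/9)*1 = ((968/9)*(1013/9))*1 = (980584/81)*1 = 980584/81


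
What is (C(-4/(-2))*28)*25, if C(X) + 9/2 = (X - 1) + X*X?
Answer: 350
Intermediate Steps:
C(X) = -11/2 + X + X² (C(X) = -9/2 + ((X - 1) + X*X) = -9/2 + ((-1 + X) + X²) = -9/2 + (-1 + X + X²) = -11/2 + X + X²)
(C(-4/(-2))*28)*25 = ((-11/2 - 4/(-2) + (-4/(-2))²)*28)*25 = ((-11/2 - 4*(-½) + (-4*(-½))²)*28)*25 = ((-11/2 + 2 + 2²)*28)*25 = ((-11/2 + 2 + 4)*28)*25 = ((½)*28)*25 = 14*25 = 350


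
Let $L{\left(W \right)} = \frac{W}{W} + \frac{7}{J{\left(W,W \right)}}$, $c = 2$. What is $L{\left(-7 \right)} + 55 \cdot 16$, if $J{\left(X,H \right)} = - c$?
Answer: $\frac{1755}{2} \approx 877.5$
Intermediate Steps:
$J{\left(X,H \right)} = -2$ ($J{\left(X,H \right)} = \left(-1\right) 2 = -2$)
$L{\left(W \right)} = - \frac{5}{2}$ ($L{\left(W \right)} = \frac{W}{W} + \frac{7}{-2} = 1 + 7 \left(- \frac{1}{2}\right) = 1 - \frac{7}{2} = - \frac{5}{2}$)
$L{\left(-7 \right)} + 55 \cdot 16 = - \frac{5}{2} + 55 \cdot 16 = - \frac{5}{2} + 880 = \frac{1755}{2}$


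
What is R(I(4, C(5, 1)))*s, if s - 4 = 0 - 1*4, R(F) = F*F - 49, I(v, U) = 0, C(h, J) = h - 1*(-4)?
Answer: 0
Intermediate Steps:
C(h, J) = 4 + h (C(h, J) = h + 4 = 4 + h)
R(F) = -49 + F² (R(F) = F² - 49 = -49 + F²)
s = 0 (s = 4 + (0 - 1*4) = 4 + (0 - 4) = 4 - 4 = 0)
R(I(4, C(5, 1)))*s = (-49 + 0²)*0 = (-49 + 0)*0 = -49*0 = 0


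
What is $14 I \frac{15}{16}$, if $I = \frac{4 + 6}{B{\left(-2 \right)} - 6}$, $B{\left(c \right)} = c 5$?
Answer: $- \frac{525}{64} \approx -8.2031$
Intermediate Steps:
$B{\left(c \right)} = 5 c$
$I = - \frac{5}{8}$ ($I = \frac{4 + 6}{5 \left(-2\right) - 6} = \frac{10}{-10 - 6} = \frac{10}{-16} = 10 \left(- \frac{1}{16}\right) = - \frac{5}{8} \approx -0.625$)
$14 I \frac{15}{16} = 14 \left(- \frac{5}{8}\right) \frac{15}{16} = - \frac{35 \cdot 15 \cdot \frac{1}{16}}{4} = \left(- \frac{35}{4}\right) \frac{15}{16} = - \frac{525}{64}$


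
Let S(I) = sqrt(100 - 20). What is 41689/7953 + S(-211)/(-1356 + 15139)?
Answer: 41689/7953 + 4*sqrt(5)/13783 ≈ 5.2426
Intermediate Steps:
S(I) = 4*sqrt(5) (S(I) = sqrt(80) = 4*sqrt(5))
41689/7953 + S(-211)/(-1356 + 15139) = 41689/7953 + (4*sqrt(5))/(-1356 + 15139) = 41689*(1/7953) + (4*sqrt(5))/13783 = 41689/7953 + (4*sqrt(5))*(1/13783) = 41689/7953 + 4*sqrt(5)/13783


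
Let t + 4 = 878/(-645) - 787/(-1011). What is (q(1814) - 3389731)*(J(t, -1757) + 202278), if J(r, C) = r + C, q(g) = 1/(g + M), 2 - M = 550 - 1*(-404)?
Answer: -21225640388815020984/31228105 ≈ -6.7970e+11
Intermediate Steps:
M = -952 (M = 2 - (550 - 1*(-404)) = 2 - (550 + 404) = 2 - 1*954 = 2 - 954 = -952)
t = -332047/72455 (t = -4 + (878/(-645) - 787/(-1011)) = -4 + (878*(-1/645) - 787*(-1/1011)) = -4 + (-878/645 + 787/1011) = -4 - 42227/72455 = -332047/72455 ≈ -4.5828)
q(g) = 1/(-952 + g) (q(g) = 1/(g - 952) = 1/(-952 + g))
J(r, C) = C + r
(q(1814) - 3389731)*(J(t, -1757) + 202278) = (1/(-952 + 1814) - 3389731)*((-1757 - 332047/72455) + 202278) = (1/862 - 3389731)*(-127635482/72455 + 202278) = (1/862 - 3389731)*(14528417008/72455) = -2921948121/862*14528417008/72455 = -21225640388815020984/31228105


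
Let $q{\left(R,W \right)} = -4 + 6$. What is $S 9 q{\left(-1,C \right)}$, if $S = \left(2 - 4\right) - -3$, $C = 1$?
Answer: $18$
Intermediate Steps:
$S = 1$ ($S = -2 + 3 = 1$)
$q{\left(R,W \right)} = 2$
$S 9 q{\left(-1,C \right)} = 1 \cdot 9 \cdot 2 = 9 \cdot 2 = 18$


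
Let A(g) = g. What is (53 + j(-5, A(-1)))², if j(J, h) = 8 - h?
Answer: 3844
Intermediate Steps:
(53 + j(-5, A(-1)))² = (53 + (8 - 1*(-1)))² = (53 + (8 + 1))² = (53 + 9)² = 62² = 3844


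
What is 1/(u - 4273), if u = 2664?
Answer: -1/1609 ≈ -0.00062150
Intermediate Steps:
1/(u - 4273) = 1/(2664 - 4273) = 1/(-1609) = -1/1609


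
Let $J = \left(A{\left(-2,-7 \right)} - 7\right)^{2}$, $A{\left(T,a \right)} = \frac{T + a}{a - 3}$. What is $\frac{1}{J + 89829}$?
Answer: $\frac{100}{8986621} \approx 1.1128 \cdot 10^{-5}$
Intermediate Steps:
$A{\left(T,a \right)} = \frac{T + a}{-3 + a}$
$J = \frac{3721}{100}$ ($J = \left(\frac{-2 - 7}{-3 - 7} - 7\right)^{2} = \left(\frac{1}{-10} \left(-9\right) - 7\right)^{2} = \left(\left(- \frac{1}{10}\right) \left(-9\right) - 7\right)^{2} = \left(\frac{9}{10} - 7\right)^{2} = \left(- \frac{61}{10}\right)^{2} = \frac{3721}{100} \approx 37.21$)
$\frac{1}{J + 89829} = \frac{1}{\frac{3721}{100} + 89829} = \frac{1}{\frac{8986621}{100}} = \frac{100}{8986621}$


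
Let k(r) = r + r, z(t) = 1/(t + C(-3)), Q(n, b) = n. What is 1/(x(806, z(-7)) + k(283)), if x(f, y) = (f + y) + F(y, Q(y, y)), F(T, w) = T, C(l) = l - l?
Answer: 7/9602 ≈ 0.00072902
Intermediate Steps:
C(l) = 0
z(t) = 1/t (z(t) = 1/(t + 0) = 1/t)
x(f, y) = f + 2*y (x(f, y) = (f + y) + y = f + 2*y)
k(r) = 2*r
1/(x(806, z(-7)) + k(283)) = 1/((806 + 2/(-7)) + 2*283) = 1/((806 + 2*(-⅐)) + 566) = 1/((806 - 2/7) + 566) = 1/(5640/7 + 566) = 1/(9602/7) = 7/9602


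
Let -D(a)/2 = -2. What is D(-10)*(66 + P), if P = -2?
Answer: 256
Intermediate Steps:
D(a) = 4 (D(a) = -2*(-2) = 4)
D(-10)*(66 + P) = 4*(66 - 2) = 4*64 = 256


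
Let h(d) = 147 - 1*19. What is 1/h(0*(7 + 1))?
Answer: 1/128 ≈ 0.0078125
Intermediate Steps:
h(d) = 128 (h(d) = 147 - 19 = 128)
1/h(0*(7 + 1)) = 1/128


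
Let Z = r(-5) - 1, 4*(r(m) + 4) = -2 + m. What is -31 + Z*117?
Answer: -3283/4 ≈ -820.75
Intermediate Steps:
r(m) = -9/2 + m/4 (r(m) = -4 + (-2 + m)/4 = -4 + (-1/2 + m/4) = -9/2 + m/4)
Z = -27/4 (Z = (-9/2 + (1/4)*(-5)) - 1 = (-9/2 - 5/4) - 1 = -23/4 - 1 = -27/4 ≈ -6.7500)
-31 + Z*117 = -31 - 27/4*117 = -31 - 3159/4 = -3283/4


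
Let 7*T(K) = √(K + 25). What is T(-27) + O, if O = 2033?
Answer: 2033 + I*√2/7 ≈ 2033.0 + 0.20203*I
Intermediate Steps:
T(K) = √(25 + K)/7 (T(K) = √(K + 25)/7 = √(25 + K)/7)
T(-27) + O = √(25 - 27)/7 + 2033 = √(-2)/7 + 2033 = (I*√2)/7 + 2033 = I*√2/7 + 2033 = 2033 + I*√2/7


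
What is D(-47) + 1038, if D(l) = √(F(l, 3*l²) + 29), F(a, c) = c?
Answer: 1038 + 16*√26 ≈ 1119.6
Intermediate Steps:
D(l) = √(29 + 3*l²) (D(l) = √(3*l² + 29) = √(29 + 3*l²))
D(-47) + 1038 = √(29 + 3*(-47)²) + 1038 = √(29 + 3*2209) + 1038 = √(29 + 6627) + 1038 = √6656 + 1038 = 16*√26 + 1038 = 1038 + 16*√26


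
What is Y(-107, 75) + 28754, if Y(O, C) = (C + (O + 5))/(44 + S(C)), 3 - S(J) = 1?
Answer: 1322657/46 ≈ 28753.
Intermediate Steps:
S(J) = 2 (S(J) = 3 - 1*1 = 3 - 1 = 2)
Y(O, C) = 5/46 + C/46 + O/46 (Y(O, C) = (C + (O + 5))/(44 + 2) = (C + (5 + O))/46 = (5 + C + O)*(1/46) = 5/46 + C/46 + O/46)
Y(-107, 75) + 28754 = (5/46 + (1/46)*75 + (1/46)*(-107)) + 28754 = (5/46 + 75/46 - 107/46) + 28754 = -27/46 + 28754 = 1322657/46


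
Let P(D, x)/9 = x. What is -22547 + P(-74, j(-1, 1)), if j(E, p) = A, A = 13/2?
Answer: -44977/2 ≈ -22489.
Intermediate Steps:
A = 13/2 (A = 13*(1/2) = 13/2 ≈ 6.5000)
j(E, p) = 13/2
P(D, x) = 9*x
-22547 + P(-74, j(-1, 1)) = -22547 + 9*(13/2) = -22547 + 117/2 = -44977/2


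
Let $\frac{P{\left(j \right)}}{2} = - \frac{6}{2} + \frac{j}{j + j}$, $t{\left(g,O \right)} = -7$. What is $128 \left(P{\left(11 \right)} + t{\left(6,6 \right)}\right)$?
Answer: $-1536$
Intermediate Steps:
$P{\left(j \right)} = -5$ ($P{\left(j \right)} = 2 \left(- \frac{6}{2} + \frac{j}{j + j}\right) = 2 \left(\left(-6\right) \frac{1}{2} + \frac{j}{2 j}\right) = 2 \left(-3 + j \frac{1}{2 j}\right) = 2 \left(-3 + \frac{1}{2}\right) = 2 \left(- \frac{5}{2}\right) = -5$)
$128 \left(P{\left(11 \right)} + t{\left(6,6 \right)}\right) = 128 \left(-5 - 7\right) = 128 \left(-12\right) = -1536$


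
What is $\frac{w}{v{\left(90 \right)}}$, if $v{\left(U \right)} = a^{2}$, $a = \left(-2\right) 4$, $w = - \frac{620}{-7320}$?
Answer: $\frac{31}{23424} \approx 0.0013234$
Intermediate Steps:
$w = \frac{31}{366}$ ($w = \left(-620\right) \left(- \frac{1}{7320}\right) = \frac{31}{366} \approx 0.084699$)
$a = -8$
$v{\left(U \right)} = 64$ ($v{\left(U \right)} = \left(-8\right)^{2} = 64$)
$\frac{w}{v{\left(90 \right)}} = \frac{31}{366 \cdot 64} = \frac{31}{366} \cdot \frac{1}{64} = \frac{31}{23424}$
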